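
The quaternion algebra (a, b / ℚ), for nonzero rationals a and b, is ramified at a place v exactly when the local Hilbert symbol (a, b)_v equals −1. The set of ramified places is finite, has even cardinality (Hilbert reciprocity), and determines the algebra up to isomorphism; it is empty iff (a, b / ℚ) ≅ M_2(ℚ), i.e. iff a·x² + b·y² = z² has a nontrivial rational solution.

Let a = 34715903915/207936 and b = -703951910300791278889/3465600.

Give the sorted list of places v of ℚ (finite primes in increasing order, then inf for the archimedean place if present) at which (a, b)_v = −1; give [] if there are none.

Mod squares: a ≡ 2915, b ≡ -6. Check v ∈ {∞, 2, 3, 5, 7, 11, 17, 19, 23, 29, 53}.
v=3: a=3^-2·(≡2), b=3^-1·(≡1) mod 3; (2|3)=-1, (1|3)=+1; (−1)^{-2·-1·1}·(-1)^-1·(+1)^-2 = -1.
v=17: a=17^2·(≡16), b=17^4·(≡7) mod 17; (16|17)=+1, (7|17)=-1; (−1)^{2·4·8}·(+1)^4·(-1)^2 = +1.
v=2: v_2(a)=-6, v_2(b)=-7; units ≡ 3, 5 (mod 8); ε·ε+αω+βω = 1·0+-6·1+-7·1 ≡ 1  ⇒  (a,b)_2 = -1.
v=5: a=5^1·(≡3), b=5^-2·(≡4) mod 5; (3|5)=-1, (4|5)=+1; (−1)^{1·-2·2}·(-1)^-2·(+1)^1 = +1.
v=23: a=23^0·(≡14), b=23^2·(≡22) mod 23; (14|23)=-1, (22|23)=-1; (−1)^{0·2·11}·(-1)^2·(-1)^0 = +1.
v=7: a=7^2·(≡6), b=7^4·(≡4) mod 7; (6|7)=-1, (4|7)=+1; (−1)^{2·4·3}·(-1)^4·(+1)^2 = +1.
v=∞: 2915 > 0 and -6 < 0  ⇒  (a,b)_∞ = +1.
v=29: a=29^2·(≡8), b=29^2·(≡16) mod 29; (8|29)=-1, (16|29)=+1; (−1)^{2·2·14}·(-1)^2·(+1)^2 = +1.
v=19: a=19^-2·(≡2), b=19^-2·(≡3) mod 19; (2|19)=-1, (3|19)=-1; (−1)^{-2·-2·9}·(-1)^-2·(-1)^-2 = +1.
v=11: a=11^1·(≡3), b=11^0·(≡3) mod 11; (3|11)=+1, (3|11)=+1; (−1)^{1·0·5}·(+1)^0·(+1)^1 = +1.
v=53: a=53^1·(≡51), b=53^4·(≡10) mod 53; (51|53)=-1, (10|53)=+1; (−1)^{1·4·26}·(-1)^4·(+1)^1 = +1.
(2915, -6 / ℚ) ramifies at {2, 3}: a division algebra.

[2, 3]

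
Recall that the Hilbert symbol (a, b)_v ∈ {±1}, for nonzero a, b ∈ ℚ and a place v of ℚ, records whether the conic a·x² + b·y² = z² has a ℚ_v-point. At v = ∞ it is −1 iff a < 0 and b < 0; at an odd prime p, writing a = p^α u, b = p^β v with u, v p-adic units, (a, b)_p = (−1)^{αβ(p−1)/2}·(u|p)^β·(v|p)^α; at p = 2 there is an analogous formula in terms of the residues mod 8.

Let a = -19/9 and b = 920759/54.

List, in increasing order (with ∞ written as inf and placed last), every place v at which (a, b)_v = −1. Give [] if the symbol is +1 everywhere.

[2, 3]

Mod squares: a ≡ -19, b ≡ 112746. Check v ∈ {∞, 2, 3, 7, 19, 23, 43}.
v=19: a=19^1·(≡2), b=19^1·(≡9) mod 19; (2|19)=-1, (9|19)=+1; (−1)^{1·1·9}·(-1)^1·(+1)^1 = +1.
v=23: a=23^0·(≡3), b=23^1·(≡16) mod 23; (3|23)=+1, (16|23)=+1; (−1)^{0·1·11}·(+1)^1·(+1)^0 = +1.
v=∞: -19 < 0 and 112746 > 0  ⇒  (a,b)_∞ = +1.
v=2: v_2(a)=0, v_2(b)=-1; units ≡ 5, 5 (mod 8); ε·ε+αω+βω = 0·0+0·1+-1·1 ≡ 1  ⇒  (a,b)_2 = -1.
v=3: a=3^-2·(≡2), b=3^-3·(≡1) mod 3; (2|3)=-1, (1|3)=+1; (−1)^{-2·-3·1}·(-1)^-3·(+1)^-2 = -1.
v=43: a=43^0·(≡17), b=43^1·(≡39) mod 43; (17|43)=+1, (39|43)=-1; (−1)^{0·1·21}·(+1)^1·(-1)^0 = +1.
v=7: a=7^0·(≡1), b=7^2·(≡2) mod 7; (1|7)=+1, (2|7)=+1; (−1)^{0·2·3}·(+1)^2·(+1)^0 = +1.
|Ram(-19, 112746)| = 2, even; anisotropic at {2, 3}.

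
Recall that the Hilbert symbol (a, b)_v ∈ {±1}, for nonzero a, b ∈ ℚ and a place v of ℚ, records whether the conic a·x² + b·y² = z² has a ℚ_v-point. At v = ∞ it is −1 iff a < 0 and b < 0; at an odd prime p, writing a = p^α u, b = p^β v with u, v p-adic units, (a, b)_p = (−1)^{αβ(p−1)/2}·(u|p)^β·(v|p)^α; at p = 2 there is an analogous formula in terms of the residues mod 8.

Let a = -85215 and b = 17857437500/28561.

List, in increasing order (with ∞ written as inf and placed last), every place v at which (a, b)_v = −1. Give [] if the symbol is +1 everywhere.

[3, 7, 13, 17]

(a, b) ≡ (-85215, 119) mod (ℚ^×)²; places V = {2, 3, 5, 7, 13, 17, 19, 23, ∞}.
(a,b)_13: α=1, u≡10; β=-4, v≡6 (mod 13); (10|13)=+1, (6|13)=-1; sign (−1)^0·+1^-4·-1^1 = -1.
(a,b)_7: α=0, u≡3; β=5, v≡5 (mod 7); (3|7)=-1, (5|7)=-1; sign (−1)^0·-1^5·-1^0 = -1.
(a,b)_19: α=1, u≡18; β=0, v≡17 (mod 19); (18|19)=-1, (17|19)=+1; sign (−1)^0·-1^0·+1^1 = +1.
(a,b)_3: α=1, u≡2; β=0, v≡2 (mod 3); (2|3)=-1, (2|3)=-1; sign (−1)^0·-1^0·-1^1 = -1.
(a,b)_23: α=1, u≡21; β=0, v≡18 (mod 23); (21|23)=-1, (18|23)=+1; sign (−1)^0·-1^0·+1^1 = +1.
(a,b)_17: α=0, u≡6; β=1, v≡3 (mod 17); (6|17)=-1, (3|17)=-1; sign (−1)^0·-1^1·-1^0 = -1.
(a,b)_2: α=0, β=2; u≡1, v≡7 (mod 8); ε(u)ε(v)=0·1, αω(v)=0·0, βω(u)=2·0; sum ≡ 0  ⇒  +1.
(a,b)_∞: sgn(-85215)=−, sgn(119)=+, so +1.
(a,b)_5: α=1, u≡2; β=6, v≡1 (mod 5); (2|5)=-1, (1|5)=+1; sign (−1)^0·-1^6·+1^1 = +1.
(-85215, 119 / ℚ) ramifies at {3, 7, 13, 17}: a division algebra.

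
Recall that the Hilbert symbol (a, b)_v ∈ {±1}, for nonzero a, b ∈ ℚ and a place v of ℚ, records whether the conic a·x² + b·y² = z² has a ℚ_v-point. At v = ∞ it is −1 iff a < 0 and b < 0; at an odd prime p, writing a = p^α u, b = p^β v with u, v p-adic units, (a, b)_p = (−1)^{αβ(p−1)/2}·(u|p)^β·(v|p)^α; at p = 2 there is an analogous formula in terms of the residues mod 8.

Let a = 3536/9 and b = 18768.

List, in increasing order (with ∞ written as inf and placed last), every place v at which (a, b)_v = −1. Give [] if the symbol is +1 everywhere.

Mod squares: a ≡ 221, b ≡ 1173. Check v ∈ {∞, 2, 3, 13, 17, 23}.
v=∞: 221 > 0 and 1173 > 0  ⇒  (a,b)_∞ = +1.
v=23: a=23^0·(≡7), b=23^1·(≡11) mod 23; (7|23)=-1, (11|23)=-1; (−1)^{0·1·11}·(-1)^1·(-1)^0 = -1.
v=2: v_2(a)=4, v_2(b)=4; units ≡ 5, 5 (mod 8); ε·ε+αω+βω = 0·0+4·1+4·1 ≡ 0  ⇒  (a,b)_2 = +1.
v=13: a=13^1·(≡10), b=13^0·(≡9) mod 13; (10|13)=+1, (9|13)=+1; (−1)^{1·0·6}·(+1)^0·(+1)^1 = +1.
v=3: a=3^-2·(≡2), b=3^1·(≡1) mod 3; (2|3)=-1, (1|3)=+1; (−1)^{-2·1·1}·(-1)^1·(+1)^-2 = -1.
v=17: a=17^1·(≡8), b=17^1·(≡16) mod 17; (8|17)=+1, (16|17)=+1; (−1)^{1·1·8}·(+1)^1·(+1)^1 = +1.
|Ram(221, 1173)| = 2, even; anisotropic at {3, 23}.

[3, 23]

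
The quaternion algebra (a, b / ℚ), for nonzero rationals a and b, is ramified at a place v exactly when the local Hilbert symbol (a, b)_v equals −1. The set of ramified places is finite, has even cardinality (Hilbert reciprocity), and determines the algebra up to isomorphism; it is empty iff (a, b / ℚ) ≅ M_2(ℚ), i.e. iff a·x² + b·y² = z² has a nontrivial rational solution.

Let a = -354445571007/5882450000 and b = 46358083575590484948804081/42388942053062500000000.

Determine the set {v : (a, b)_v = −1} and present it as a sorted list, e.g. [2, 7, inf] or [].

[3, 11]

(a, b) ≡ (-209715, 41) mod (ℚ^×)²; places V = {2, 3, 5, 7, 11, 17, 19, 31, 41, ∞}.
(a,b)_5: α=-5, u≡2; β=-12, v≡4 (mod 5); (2|5)=-1, (4|5)=+1; sign (−1)^0·-1^-12·+1^-5 = +1.
(a,b)_7: α=-6, u≡3; β=-14, v≡6 (mod 7); (3|7)=-1, (6|7)=-1; sign (−1)^0·-1^-14·-1^-6 = +1.
(a,b)_41: α=1, u≡36; β=3, v≡37 (mod 41); (36|41)=+1, (37|41)=+1; sign (−1)^0·+1^3·+1^1 = +1.
(a,b)_2: α=-4, β=-8; u≡5, v≡1 (mod 8); ε(u)ε(v)=0·0, αω(v)=-4·0, βω(u)=-8·1; sum ≡ 0  ⇒  +1.
(a,b)_31: α=1, u≡30; β=2, v≡25 (mod 31); (30|31)=-1, (25|31)=+1; sign (−1)^0·-1^2·+1^1 = +1.
(a,b)_3: α=5, u≡1; β=12, v≡2 (mod 3); (1|3)=+1, (2|3)=-1; sign (−1)^0·+1^12·-1^5 = -1.
(a,b)_19: α=2, u≡6; β=4, v≡13 (mod 19); (6|19)=+1, (13|19)=-1; sign (−1)^0·+1^4·-1^2 = +1.
(a,b)_17: α=2, u≡3; β=4, v≡6 (mod 17); (3|17)=-1, (6|17)=-1; sign (−1)^0·-1^4·-1^2 = +1.
(a,b)_∞: sgn(-209715)=−, sgn(41)=+, so +1.
(a,b)_11: α=1, u≡4; β=2, v≡2 (mod 11); (4|11)=+1, (2|11)=-1; sign (−1)^0·+1^2·-1^1 = -1.
(-209715, 41 / ℚ) ramifies at {3, 11}: a division algebra.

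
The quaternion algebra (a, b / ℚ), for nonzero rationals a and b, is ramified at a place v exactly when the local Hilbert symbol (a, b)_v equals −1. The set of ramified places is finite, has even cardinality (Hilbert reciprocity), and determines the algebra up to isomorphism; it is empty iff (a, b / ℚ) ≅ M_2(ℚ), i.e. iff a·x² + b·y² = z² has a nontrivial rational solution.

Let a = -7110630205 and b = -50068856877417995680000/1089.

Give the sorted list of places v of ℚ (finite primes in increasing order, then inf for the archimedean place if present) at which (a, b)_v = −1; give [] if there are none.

(a, b) ≡ (-13441645, -2737) mod (ℚ^×)²; places V = {2, 3, 5, 7, 11, 17, 19, 23, 29, 41, ∞}.
(a,b)_7: α=1, u≡6; β=1, v≡1 (mod 7); (6|7)=-1, (1|7)=+1; sign (−1)^1·-1^1·+1^1 = +1.
(a,b)_19: α=1, u≡8; β=0, v≡15 (mod 19); (8|19)=-1, (15|19)=-1; sign (−1)^0·-1^0·-1^1 = -1.
(a,b)_3: α=0, u≡2; β=-2, v≡2 (mod 3); (2|3)=-1, (2|3)=-1; sign (−1)^0·-1^-2·-1^0 = +1.
(a,b)_2: α=0, β=8; u≡3, v≡7 (mod 8); ε(u)ε(v)=1·1, αω(v)=0·0, βω(u)=8·1; sum ≡ 1  ⇒  -1.
(a,b)_41: α=1, u≡36; β=2, v≡4 (mod 41); (36|41)=+1, (4|41)=+1; sign (−1)^0·+1^2·+1^1 = +1.
(a,b)_23: α=2, u≡15; β=5, v≡19 (mod 23); (15|23)=-1, (19|23)=-1; sign (−1)^0·-1^5·-1^2 = -1.
(a,b)_11: α=0, u≡3; β=-2, v≡7 (mod 11); (3|11)=+1, (7|11)=-1; sign (−1)^0·+1^-2·-1^0 = +1.
(a,b)_17: α=1, u≡4; β=3, v≡9 (mod 17); (4|17)=+1, (9|17)=+1; sign (−1)^0·+1^3·+1^1 = +1.
(a,b)_29: α=1, u≡14; β=2, v≡27 (mod 29); (14|29)=-1, (27|29)=-1; sign (−1)^0·-1^2·-1^1 = -1.
(a,b)_5: α=1, u≡4; β=4, v≡3 (mod 5); (4|5)=+1, (3|5)=-1; sign (−1)^0·+1^4·-1^1 = -1.
(a,b)_∞: sgn(-13441645)=−, sgn(-2737)=−, so -1.
Ram(-13441645, -2737) = {2, 5, 19, 23, 29, ∞}; no ℚ_2-point on the conic.

[2, 5, 19, 23, 29, inf]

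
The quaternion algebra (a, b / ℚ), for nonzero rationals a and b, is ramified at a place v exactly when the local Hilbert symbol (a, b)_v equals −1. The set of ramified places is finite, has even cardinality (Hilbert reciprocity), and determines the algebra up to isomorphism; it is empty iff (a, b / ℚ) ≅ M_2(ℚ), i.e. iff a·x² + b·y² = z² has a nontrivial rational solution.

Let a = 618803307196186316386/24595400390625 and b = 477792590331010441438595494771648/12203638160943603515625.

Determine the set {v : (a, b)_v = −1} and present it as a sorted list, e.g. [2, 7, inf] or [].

(a, b) ≡ (754, 7) mod (ℚ^×)²; places V = {2, 3, 5, 7, 11, 13, 17, 19, 23, 29, 37, ∞}.
(a,b)_11: α=0, u≡8; β=-2, v≡10 (mod 11); (8|11)=-1, (10|11)=-1; sign (−1)^0·-1^-2·-1^0 = +1.
(a,b)_23: α=-4, u≡13; β=-4, v≡17 (mod 23); (13|23)=+1, (17|23)=-1; sign (−1)^0·+1^-4·-1^-4 = +1.
(a,b)_37: α=2, u≡8; β=2, v≡27 (mod 37); (8|37)=-1, (27|37)=+1; sign (−1)^0·-1^2·+1^2 = +1.
(a,b)_∞: sgn(754)=+, sgn(7)=+, so +1.
(a,b)_2: α=1, β=6; u≡1, v≡7 (mod 8); ε(u)ε(v)=0·1, αω(v)=1·0, βω(u)=6·0; sum ≡ 0  ⇒  +1.
(a,b)_19: α=2, u≡13; β=6, v≡11 (mod 19); (13|19)=-1, (11|19)=+1; sign (−1)^0·-1^6·+1^2 = +1.
(a,b)_29: α=1, u≡19; β=2, v≡1 (mod 29); (19|29)=-1, (1|29)=+1; sign (−1)^0·-1^2·+1^1 = +1.
(a,b)_3: α=-2, u≡1; β=-10, v≡1 (mod 3); (1|3)=+1, (1|3)=+1; sign (−1)^0·+1^-10·+1^-2 = +1.
(a,b)_7: α=6, u≡5; β=1, v≡4 (mod 7); (5|7)=-1, (4|7)=+1; sign (−1)^0·-1^1·+1^6 = -1.
(a,b)_17: α=4, u≡11; β=6, v≡5 (mod 17); (11|17)=-1, (5|17)=-1; sign (−1)^0·-1^6·-1^4 = +1.
(a,b)_13: α=3, u≡2; β=8, v≡6 (mod 13); (2|13)=-1, (6|13)=-1; sign (−1)^0·-1^8·-1^3 = -1.
(a,b)_5: α=-10, u≡4; β=-14, v≡2 (mod 5); (4|5)=+1, (2|5)=-1; sign (−1)^0·+1^-14·-1^-10 = +1.
Ram(754, 7) = {7, 13}; no ℚ_7-point on the conic.

[7, 13]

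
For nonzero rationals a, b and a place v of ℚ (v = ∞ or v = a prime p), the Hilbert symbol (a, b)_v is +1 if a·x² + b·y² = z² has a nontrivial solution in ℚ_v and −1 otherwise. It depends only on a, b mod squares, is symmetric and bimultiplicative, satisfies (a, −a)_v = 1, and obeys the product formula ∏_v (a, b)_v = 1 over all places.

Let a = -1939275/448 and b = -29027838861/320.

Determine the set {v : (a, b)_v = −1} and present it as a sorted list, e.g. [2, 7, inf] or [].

[2, 3, 5, 7, 17, inf]

(a, b) ≡ (-357, -105) mod (ℚ^×)²; places V = {2, 3, 5, 7, 13, 17, ∞}.
(a,b)_5: α=2, u≡3; β=-1, v≡1 (mod 5); (3|5)=-1, (1|5)=+1; sign (−1)^0·-1^-1·+1^2 = -1.
(a,b)_2: α=-6, β=-6; u≡3, v≡7 (mod 8); ε(u)ε(v)=1·1, αω(v)=-6·0, βω(u)=-6·1; sum ≡ 1  ⇒  -1.
(a,b)_7: α=-1, u≡5; β=1, v≡6 (mod 7); (5|7)=-1, (6|7)=-1; sign (−1)^1·-1^1·-1^-1 = -1.
(a,b)_3: α=3, u≡1; β=15, v≡1 (mod 3); (1|3)=+1, (1|3)=+1; sign (−1)^1·+1^15·+1^3 = -1.
(a,b)_13: α=2, u≡5; β=0, v≡12 (mod 13); (5|13)=-1, (12|13)=+1; sign (−1)^0·-1^0·+1^2 = +1.
(a,b)_∞: sgn(-357)=−, sgn(-105)=−, so -1.
(a,b)_17: α=1, u≡2; β=2, v≡14 (mod 17); (2|17)=+1, (14|17)=-1; sign (−1)^0·+1^2·-1^1 = -1.
(-357, -105 / ℚ) ramifies at {2, 3, 5, 7, 17, ∞}: a division algebra.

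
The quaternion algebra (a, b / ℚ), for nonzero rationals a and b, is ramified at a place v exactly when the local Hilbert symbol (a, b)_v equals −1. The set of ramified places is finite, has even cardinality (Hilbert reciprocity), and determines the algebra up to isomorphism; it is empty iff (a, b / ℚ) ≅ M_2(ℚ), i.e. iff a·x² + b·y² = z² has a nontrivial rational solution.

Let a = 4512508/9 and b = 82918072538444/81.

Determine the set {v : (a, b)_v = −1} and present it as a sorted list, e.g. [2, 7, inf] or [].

Mod squares: a ≡ 23023, b ≡ 11339. Check v ∈ {∞, 2, 3, 7, 11, 13, 17, 23, 29}.
v=7: a=7^3·(≡5), b=7^0·(≡6) mod 7; (5|7)=-1, (6|7)=-1; (−1)^{3·0·3}·(-1)^0·(-1)^3 = -1.
v=2: v_2(a)=2, v_2(b)=2; units ≡ 7, 3 (mod 8); ε·ε+αω+βω = 1·1+2·1+2·0 ≡ 1  ⇒  (a,b)_2 = -1.
v=13: a=13^1·(≡9), b=13^4·(≡1) mod 13; (9|13)=+1, (1|13)=+1; (−1)^{1·4·6}·(+1)^4·(+1)^1 = +1.
v=29: a=29^0·(≡12), b=29^1·(≡21) mod 29; (12|29)=-1, (21|29)=-1; (−1)^{0·1·14}·(-1)^1·(-1)^0 = -1.
v=3: a=3^-2·(≡1), b=3^-4·(≡2) mod 3; (1|3)=+1, (2|3)=-1; (−1)^{-2·-4·1}·(+1)^-4·(-1)^-2 = +1.
v=11: a=11^1·(≡3), b=11^2·(≡1) mod 11; (3|11)=+1, (1|11)=+1; (−1)^{1·2·5}·(+1)^2·(+1)^1 = +1.
v=17: a=17^0·(≡5), b=17^1·(≡1) mod 17; (5|17)=-1, (1|17)=+1; (−1)^{0·1·8}·(-1)^1·(+1)^0 = -1.
v=23: a=23^1·(≡16), b=23^3·(≡15) mod 23; (16|23)=+1, (15|23)=-1; (−1)^{1·3·11}·(+1)^3·(-1)^1 = +1.
v=∞: 23023 > 0 and 11339 > 0  ⇒  (a,b)_∞ = +1.
Ram(23023, 11339) = {2, 7, 17, 29}; no ℚ_2-point on the conic.

[2, 7, 17, 29]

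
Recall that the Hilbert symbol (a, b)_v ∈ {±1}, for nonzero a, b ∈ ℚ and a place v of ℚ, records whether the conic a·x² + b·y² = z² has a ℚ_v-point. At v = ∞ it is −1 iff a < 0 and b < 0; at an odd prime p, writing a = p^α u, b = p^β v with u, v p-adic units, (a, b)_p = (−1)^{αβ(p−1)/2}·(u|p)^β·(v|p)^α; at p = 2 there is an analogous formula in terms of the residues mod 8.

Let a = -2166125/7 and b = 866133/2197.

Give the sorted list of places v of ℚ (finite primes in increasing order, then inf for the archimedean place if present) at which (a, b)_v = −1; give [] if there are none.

[7, 43]

(a, b) ≡ (-606515, 481) mod (ℚ^×)²; places V = {2, 3, 5, 7, 13, 17, 31, 37, 43, ∞}.
(a,b)_17: α=0, u≡7; β=2, v≡14 (mod 17); (7|17)=-1, (14|17)=-1; sign (−1)^0·-1^2·-1^0 = +1.
(a,b)_43: α=1, u≡3; β=0, v≡39 (mod 43); (3|43)=-1, (39|43)=-1; sign (−1)^0·-1^0·-1^1 = -1.
(a,b)_∞: sgn(-606515)=−, sgn(481)=+, so +1.
(a,b)_13: α=1, u≡5; β=-3, v≡8 (mod 13); (5|13)=-1, (8|13)=-1; sign (−1)^0·-1^-3·-1^1 = +1.
(a,b)_3: α=0, u≡1; β=4, v≡1 (mod 3); (1|3)=+1, (1|3)=+1; sign (−1)^0·+1^4·+1^0 = +1.
(a,b)_5: α=3, u≡3; β=0, v≡4 (mod 5); (3|5)=-1, (4|5)=+1; sign (−1)^0·-1^0·+1^3 = +1.
(a,b)_31: α=1, u≡22; β=0, v≡25 (mod 31); (22|31)=-1, (25|31)=+1; sign (−1)^0·-1^0·+1^1 = +1.
(a,b)_2: α=0, β=0; u≡5, v≡1 (mod 8); ε(u)ε(v)=0·0, αω(v)=0·0, βω(u)=0·1; sum ≡ 0  ⇒  +1.
(a,b)_37: α=0, u≡11; β=1, v≡15 (mod 37); (11|37)=+1, (15|37)=-1; sign (−1)^0·+1^1·-1^0 = +1.
(a,b)_7: α=-1, u≡4; β=0, v≡5 (mod 7); (4|7)=+1, (5|7)=-1; sign (−1)^0·+1^0·-1^-1 = -1.
Ram(-606515, 481) = {7, 43}; no ℚ_7-point on the conic.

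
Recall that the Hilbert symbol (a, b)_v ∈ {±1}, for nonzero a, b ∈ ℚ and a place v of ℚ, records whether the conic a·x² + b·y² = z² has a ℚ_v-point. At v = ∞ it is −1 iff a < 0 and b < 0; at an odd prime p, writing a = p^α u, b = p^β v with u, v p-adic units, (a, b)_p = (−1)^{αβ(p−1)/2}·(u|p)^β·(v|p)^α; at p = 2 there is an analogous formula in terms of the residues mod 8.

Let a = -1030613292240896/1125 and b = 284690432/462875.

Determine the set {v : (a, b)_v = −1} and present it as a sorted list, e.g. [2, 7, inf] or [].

[2, 17, 19, 37]

(a, b) ≡ (-5437705, 33670) mod (ℚ^×)²; places V = {2, 3, 5, 7, 13, 17, 19, 23, 37, ∞}.
(a,b)_3: α=-2, u≡2; β=0, v≡1 (mod 3); (2|3)=-1, (1|3)=+1; sign (−1)^0·-1^0·+1^-2 = +1.
(a,b)_7: α=1, u≡3; β=-1, v≡4 (mod 7); (3|7)=-1, (4|7)=+1; sign (−1)^1·-1^-1·+1^1 = +1.
(a,b)_5: α=-3, u≡1; β=-3, v≡4 (mod 5); (1|5)=+1, (4|5)=+1; sign (−1)^0·+1^-3·+1^-3 = +1.
(a,b)_2: α=12, β=11; u≡7, v≡3 (mod 8); ε(u)ε(v)=1·1, αω(v)=12·1, βω(u)=11·0; sum ≡ 1  ⇒  -1.
(a,b)_37: α=3, u≡9; β=1, v≡15 (mod 37); (9|37)=+1, (15|37)=-1; sign (−1)^0·+1^1·-1^3 = -1.
(a,b)_13: α=3, u≡10; β=1, v≡1 (mod 13); (10|13)=+1, (1|13)=+1; sign (−1)^0·+1^1·+1^3 = +1.
(a,b)_17: α=1, u≡11; β=2, v≡11 (mod 17); (11|17)=-1, (11|17)=-1; sign (−1)^0·-1^2·-1^1 = -1.
(a,b)_∞: sgn(-5437705)=−, sgn(33670)=+, so +1.
(a,b)_23: α=0, u≡13; β=-2, v≡20 (mod 23); (13|23)=+1, (20|23)=-1; sign (−1)^0·+1^-2·-1^0 = +1.
(a,b)_19: α=1, u≡13; β=0, v≡13 (mod 19); (13|19)=-1, (13|19)=-1; sign (−1)^0·-1^0·-1^1 = -1.
(-5437705, 33670 / ℚ) ramifies at {2, 17, 19, 37}: a division algebra.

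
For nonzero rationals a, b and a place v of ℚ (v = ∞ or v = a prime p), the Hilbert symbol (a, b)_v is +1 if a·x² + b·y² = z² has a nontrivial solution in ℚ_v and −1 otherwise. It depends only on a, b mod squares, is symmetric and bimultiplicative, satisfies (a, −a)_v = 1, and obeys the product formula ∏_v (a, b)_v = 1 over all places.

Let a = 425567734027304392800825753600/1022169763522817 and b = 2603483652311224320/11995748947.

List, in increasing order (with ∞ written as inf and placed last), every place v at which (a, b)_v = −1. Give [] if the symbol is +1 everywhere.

(a, b) ≡ (22287, 87397244715) mod (ℚ^×)²; places V = {2, 3, 5, 7, 11, 13, 17, 19, 23, 31, 37, 41, 43, 47, ∞}.
(a,b)_11: α=6, u≡1; β=3, v≡8 (mod 11); (1|11)=+1, (8|11)=-1; sign (−1)^0·+1^3·-1^6 = +1.
(a,b)_5: α=2, u≡2; β=1, v≡2 (mod 5); (2|5)=-1, (2|5)=-1; sign (−1)^0·-1^1·-1^2 = -1.
(a,b)_3: α=5, u≡1; β=1, v≡1 (mod 3); (1|3)=+1, (1|3)=+1; sign (−1)^1·+1^1·+1^5 = -1.
(a,b)_23: α=1, u≡1; β=1, v≡17 (mod 23); (1|23)=+1, (17|23)=-1; sign (−1)^1·+1^1·-1^1 = +1.
(a,b)_2: α=14, β=12; u≡7, v≡3 (mod 8); ε(u)ε(v)=1·1, αω(v)=14·1, βω(u)=12·0; sum ≡ 1  ⇒  -1.
(a,b)_43: α=4, u≡1; β=2, v≡21 (mod 43); (1|43)=+1, (21|43)=+1; sign (−1)^0·+1^2·+1^4 = +1.
(a,b)_19: α=1, u≡10; β=1, v≡8 (mod 19); (10|19)=-1, (8|19)=-1; sign (−1)^1·-1^1·-1^1 = -1.
(a,b)_17: α=-1, u≡15; β=-1, v≡16 (mod 17); (15|17)=+1, (16|17)=+1; sign (−1)^0·+1^-1·+1^-1 = +1.
(a,b)_∞: sgn(22287)=+, sgn(87397244715)=+, so +1.
(a,b)_7: α=-6, u≡3; β=-4, v≡4 (mod 7); (3|7)=-1, (4|7)=+1; sign (−1)^0·-1^-4·+1^-6 = +1.
(a,b)_13: α=-2, u≡2; β=-2, v≡3 (mod 13); (2|13)=-1, (3|13)=+1; sign (−1)^0·-1^-2·+1^-2 = +1.
(a,b)_31: α=2, u≡26; β=2, v≡12 (mod 31); (26|31)=-1, (12|31)=-1; sign (−1)^0·-1^2·-1^2 = +1.
(a,b)_41: α=2, u≡13; β=1, v≡12 (mod 41); (13|41)=-1, (12|41)=-1; sign (−1)^0·-1^1·-1^2 = -1.
(a,b)_47: α=-2, u≡4; β=-1, v≡40 (mod 47); (4|47)=+1, (40|47)=-1; sign (−1)^0·+1^-1·-1^-2 = +1.
(a,b)_37: α=-2, u≡24; β=-1, v≡21 (mod 37); (24|37)=-1, (21|37)=+1; sign (−1)^0·-1^-1·+1^-2 = -1.
Ram(22287, 87397244715) = {2, 3, 5, 19, 37, 41}; no ℚ_2-point on the conic.

[2, 3, 5, 19, 37, 41]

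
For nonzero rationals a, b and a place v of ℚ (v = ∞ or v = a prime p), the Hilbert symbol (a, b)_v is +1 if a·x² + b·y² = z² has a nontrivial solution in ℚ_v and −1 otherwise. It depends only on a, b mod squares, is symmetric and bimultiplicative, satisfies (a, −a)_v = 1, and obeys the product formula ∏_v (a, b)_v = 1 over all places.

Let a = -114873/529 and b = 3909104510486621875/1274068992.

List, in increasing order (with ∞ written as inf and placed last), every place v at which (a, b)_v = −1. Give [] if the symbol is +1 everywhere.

[3, 5, 11, 13]

Mod squares: a ≡ -33, b ≡ 62985. Check v ∈ {∞, 2, 3, 5, 7, 11, 13, 17, 19, 23, 29, 59}.
v=7: a=7^0·(≡1), b=7^-2·(≡5) mod 7; (1|7)=+1, (5|7)=-1; (−1)^{0·-2·3}·(+1)^-2·(-1)^0 = +1.
v=2: v_2(a)=0, v_2(b)=-14; units ≡ 7, 1 (mod 8); ε·ε+αω+βω = 1·0+0·0+-14·0 ≡ 0  ⇒  (a,b)_2 = +1.
v=59: a=59^2·(≡46), b=59^2·(≡42) mod 59; (46|59)=+1, (42|59)=-1; (−1)^{2·2·29}·(+1)^2·(-1)^2 = +1.
v=19: a=19^0·(≡6), b=19^1·(≡4) mod 19; (6|19)=+1, (4|19)=+1; (−1)^{0·1·9}·(+1)^1·(+1)^0 = +1.
v=23: a=23^-2·(≡12), b=23^-2·(≡22) mod 23; (12|23)=+1, (22|23)=-1; (−1)^{-2·-2·11}·(+1)^-2·(-1)^-2 = +1.
v=∞: -33 < 0 and 62985 > 0  ⇒  (a,b)_∞ = +1.
v=11: a=11^1·(≡7), b=11^2·(≡6) mod 11; (7|11)=-1, (6|11)=-1; (−1)^{1·2·5}·(-1)^2·(-1)^1 = -1.
v=13: a=13^0·(≡11), b=13^1·(≡9) mod 13; (11|13)=-1, (9|13)=+1; (−1)^{0·1·6}·(-1)^1·(+1)^0 = -1.
v=29: a=29^0·(≡16), b=29^4·(≡14) mod 29; (16|29)=+1, (14|29)=-1; (−1)^{0·4·14}·(+1)^4·(-1)^0 = +1.
v=5: a=5^0·(≡3), b=5^5·(≡2) mod 5; (3|5)=-1, (2|5)=-1; (−1)^{0·5·2}·(-1)^5·(-1)^0 = -1.
v=3: a=3^1·(≡1), b=3^-1·(≡1) mod 3; (1|3)=+1, (1|3)=+1; (−1)^{1·-1·1}·(+1)^-1·(+1)^1 = -1.
v=17: a=17^0·(≡15), b=17^1·(≡16) mod 17; (15|17)=+1, (16|17)=+1; (−1)^{0·1·8}·(+1)^1·(+1)^0 = +1.
|Ram(-33, 62985)| = 4, even; anisotropic at {3, 5, 11, 13}.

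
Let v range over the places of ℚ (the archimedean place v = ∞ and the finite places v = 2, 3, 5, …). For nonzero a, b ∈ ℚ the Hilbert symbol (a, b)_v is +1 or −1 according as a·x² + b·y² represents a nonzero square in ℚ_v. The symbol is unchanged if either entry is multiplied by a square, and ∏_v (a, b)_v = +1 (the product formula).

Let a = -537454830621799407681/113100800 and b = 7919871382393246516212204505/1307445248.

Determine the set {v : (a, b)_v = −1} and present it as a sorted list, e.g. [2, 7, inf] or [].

[5, 29]

Mod squares: a ≡ -9842, b ≡ 139490. Check v ∈ {∞, 2, 3, 5, 7, 13, 17, 19, 23, 29, 37, 47}.
v=37: a=37^1·(≡34), b=37^1·(≡30) mod 37; (34|37)=+1, (30|37)=+1; (−1)^{1·1·18}·(+1)^1·(+1)^1 = +1.
v=7: a=7^3·(≡4), b=7^4·(≡1) mod 7; (4|7)=+1, (1|7)=+1; (−1)^{3·4·3}·(+1)^4·(+1)^3 = +1.
v=5: a=5^-2·(≡2), b=5^1·(≡2) mod 5; (2|5)=-1, (2|5)=-1; (−1)^{-2·1·2}·(-1)^1·(-1)^-2 = -1.
v=23: a=23^0·(≡4), b=23^2·(≡3) mod 23; (4|23)=+1, (3|23)=+1; (−1)^{0·2·11}·(+1)^2·(+1)^0 = +1.
v=29: a=29^2·(≡21), b=29^3·(≡7) mod 29; (21|29)=-1, (7|29)=+1; (−1)^{2·3·14}·(-1)^3·(+1)^2 = -1.
v=17: a=17^0·(≡13), b=17^-2·(≡3) mod 17; (13|17)=+1, (3|17)=-1; (−1)^{0·-2·8}·(+1)^-2·(-1)^0 = +1.
v=47: a=47^-2·(≡2), b=47^-2·(≡43) mod 47; (2|47)=+1, (43|47)=-1; (−1)^{-2·-2·23}·(+1)^-2·(-1)^-2 = +1.
v=3: a=3^2·(≡1), b=3^0·(≡2) mod 3; (1|3)=+1, (2|3)=-1; (−1)^{2·0·1}·(+1)^0·(-1)^2 = +1.
v=13: a=13^8·(≡12), b=13^9·(≡11) mod 13; (12|13)=+1, (11|13)=-1; (−1)^{8·9·6}·(+1)^9·(-1)^8 = +1.
v=∞: -9842 < 0 and 139490 > 0  ⇒  (a,b)_∞ = +1.
v=2: v_2(a)=-11, v_2(b)=-11; units ≡ 7, 1 (mod 8); ε·ε+αω+βω = 1·0+-11·0+-11·0 ≡ 0  ⇒  (a,b)_2 = +1.
v=19: a=19^3·(≡13), b=19^4·(≡11) mod 19; (13|19)=-1, (11|19)=+1; (−1)^{3·4·9}·(-1)^4·(+1)^3 = +1.
(-9842, 139490 / ℚ) ramifies at {5, 29}: a division algebra.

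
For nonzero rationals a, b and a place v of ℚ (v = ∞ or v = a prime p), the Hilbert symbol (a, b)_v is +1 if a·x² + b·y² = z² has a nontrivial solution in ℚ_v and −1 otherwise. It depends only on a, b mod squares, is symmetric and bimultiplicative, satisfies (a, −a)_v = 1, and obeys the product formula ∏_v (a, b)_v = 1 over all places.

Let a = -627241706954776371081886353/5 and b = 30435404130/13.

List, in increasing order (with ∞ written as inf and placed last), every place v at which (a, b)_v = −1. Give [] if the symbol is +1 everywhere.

[2, 47]

(a, b) ≡ (-40885, 4884694490) mod (ℚ^×)²; places V = {2, 3, 5, 7, 13, 17, 31, 37, 41, 47, ∞}.
(a,b)_37: α=3, u≡22; β=1, v≡23 (mod 37); (22|37)=-1, (23|37)=-1; sign (−1)^0·-1^1·-1^3 = +1.
(a,b)_2: α=0, β=1; u≡3, v≡5 (mod 8); ε(u)ε(v)=1·0, αω(v)=0·1, βω(u)=1·1; sum ≡ 1  ⇒  -1.
(a,b)_7: α=2, u≡1; β=0, v≡2 (mod 7); (1|7)=+1, (2|7)=+1; sign (−1)^0·+1^0·+1^2 = +1.
(a,b)_∞: sgn(-40885)=−, sgn(4884694490)=+, so +1.
(a,b)_17: α=3, u≡1; β=1, v≡4 (mod 17); (1|17)=+1, (4|17)=+1; sign (−1)^0·+1^1·+1^3 = +1.
(a,b)_13: α=3, u≡9; β=-1, v≡1 (mod 13); (9|13)=+1, (1|13)=+1; sign (−1)^0·+1^-1·+1^3 = +1.
(a,b)_31: α=2, u≡4; β=1, v≡21 (mod 31); (4|31)=+1, (21|31)=-1; sign (−1)^0·+1^1·-1^2 = +1.
(a,b)_5: α=-1, u≡2; β=1, v≡2 (mod 5); (2|5)=-1, (2|5)=-1; sign (−1)^0·-1^1·-1^-1 = +1.
(a,b)_3: α=8, u≡2; β=4, v≡2 (mod 3); (2|3)=-1, (2|3)=-1; sign (−1)^0·-1^4·-1^8 = +1.
(a,b)_47: α=2, u≡26; β=1, v≡16 (mod 47); (26|47)=-1, (16|47)=+1; sign (−1)^0·-1^1·+1^2 = -1.
(a,b)_41: α=2, u≡5; β=1, v≡28 (mod 41); (5|41)=+1, (28|41)=-1; sign (−1)^0·+1^1·-1^2 = +1.
Ram(-40885, 4884694490) = {2, 47}; no ℚ_2-point on the conic.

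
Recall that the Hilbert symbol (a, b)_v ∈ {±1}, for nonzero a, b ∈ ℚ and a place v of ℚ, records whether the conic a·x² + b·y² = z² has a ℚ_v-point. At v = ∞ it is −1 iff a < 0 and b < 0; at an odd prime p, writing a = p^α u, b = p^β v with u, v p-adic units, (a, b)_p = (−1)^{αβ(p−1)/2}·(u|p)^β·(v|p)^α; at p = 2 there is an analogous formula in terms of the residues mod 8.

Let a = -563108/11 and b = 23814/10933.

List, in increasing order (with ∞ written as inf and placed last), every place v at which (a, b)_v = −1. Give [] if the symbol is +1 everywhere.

Mod squares: a ≡ -187, b ≡ 78. Check v ∈ {∞, 2, 3, 7, 11, 13, 17, 29}.
v=∞: -187 < 0 and 78 > 0  ⇒  (a,b)_∞ = +1.
v=13: a=13^2·(≡2), b=13^-1·(≡7) mod 13; (2|13)=-1, (7|13)=-1; (−1)^{2·-1·6}·(-1)^-1·(-1)^2 = -1.
v=2: v_2(a)=2, v_2(b)=1; units ≡ 5, 7 (mod 8); ε·ε+αω+βω = 0·1+2·0+1·1 ≡ 1  ⇒  (a,b)_2 = -1.
v=3: a=3^0·(≡2), b=3^5·(≡2) mod 3; (2|3)=-1, (2|3)=-1; (−1)^{0·5·1}·(-1)^5·(-1)^0 = -1.
v=11: a=11^-1·(≡4), b=11^0·(≡1) mod 11; (4|11)=+1, (1|11)=+1; (−1)^{-1·0·5}·(+1)^0·(+1)^-1 = +1.
v=29: a=29^0·(≡25), b=29^-2·(≡16) mod 29; (25|29)=+1, (16|29)=+1; (−1)^{0·-2·14}·(+1)^-2·(+1)^0 = +1.
v=7: a=7^2·(≡4), b=7^2·(≡4) mod 7; (4|7)=+1, (4|7)=+1; (−1)^{2·2·3}·(+1)^2·(+1)^2 = +1.
v=17: a=17^1·(≡7), b=17^0·(≡7) mod 17; (7|17)=-1, (7|17)=-1; (−1)^{1·0·8}·(-1)^0·(-1)^1 = -1.
|Ram(-187, 78)| = 4, even; anisotropic at {2, 3, 13, 17}.

[2, 3, 13, 17]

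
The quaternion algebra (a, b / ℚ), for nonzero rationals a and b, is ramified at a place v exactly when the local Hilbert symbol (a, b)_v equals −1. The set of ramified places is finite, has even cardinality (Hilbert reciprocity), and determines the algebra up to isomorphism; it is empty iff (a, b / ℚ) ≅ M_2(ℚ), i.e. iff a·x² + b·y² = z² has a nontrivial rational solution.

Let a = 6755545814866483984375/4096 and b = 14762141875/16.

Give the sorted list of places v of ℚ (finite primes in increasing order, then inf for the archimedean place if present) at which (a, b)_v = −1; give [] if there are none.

[2, 13, 29, 47]

(a, b) ≡ (31, 23619427) mod (ℚ^×)²; places V = {2, 5, 13, 29, 31, 43, 47, ∞}.
(a,b)_2: α=-12, β=-4; u≡7, v≡3 (mod 8); ε(u)ε(v)=1·1, αω(v)=-12·1, βω(u)=-4·0; sum ≡ 1  ⇒  -1.
(a,b)_43: α=2, u≡40; β=1, v≡2 (mod 43); (40|43)=+1, (2|43)=-1; sign (−1)^0·+1^1·-1^2 = +1.
(a,b)_31: α=3, u≡14; β=1, v≡21 (mod 31); (14|31)=+1, (21|31)=-1; sign (−1)^1·+1^1·-1^3 = +1.
(a,b)_29: α=2, u≡15; β=1, v≡27 (mod 29); (15|29)=-1, (27|29)=-1; sign (−1)^0·-1^1·-1^2 = -1.
(a,b)_47: α=2, u≡13; β=1, v≡9 (mod 47); (13|47)=-1, (9|47)=+1; sign (−1)^0·-1^1·+1^2 = -1.
(a,b)_13: α=2, u≡5; β=1, v≡4 (mod 13); (5|13)=-1, (4|13)=+1; sign (−1)^0·-1^1·+1^2 = -1.
(a,b)_5: α=8, u≡4; β=4, v≡2 (mod 5); (4|5)=+1, (2|5)=-1; sign (−1)^0·+1^4·-1^8 = +1.
(a,b)_∞: sgn(31)=+, sgn(23619427)=+, so +1.
|Ram(31, 23619427)| = 4, even; anisotropic at {2, 13, 29, 47}.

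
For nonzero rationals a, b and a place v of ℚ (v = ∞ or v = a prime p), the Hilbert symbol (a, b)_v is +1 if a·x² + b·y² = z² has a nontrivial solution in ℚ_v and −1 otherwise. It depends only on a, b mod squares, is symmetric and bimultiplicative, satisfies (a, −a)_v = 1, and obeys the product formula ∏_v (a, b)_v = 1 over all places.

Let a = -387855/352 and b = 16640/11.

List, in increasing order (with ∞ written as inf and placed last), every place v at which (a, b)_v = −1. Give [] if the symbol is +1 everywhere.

[11, 13]

Mod squares: a ≡ -5610, b ≡ 715. Check v ∈ {∞, 2, 3, 5, 11, 13, 17}.
v=11: a=11^-1·(≡6), b=11^-1·(≡8) mod 11; (6|11)=-1, (8|11)=-1; (−1)^{-1·-1·5}·(-1)^-1·(-1)^-1 = -1.
v=2: v_2(a)=-5, v_2(b)=8; units ≡ 3, 3 (mod 8); ε·ε+αω+βω = 1·1+-5·1+8·1 ≡ 0  ⇒  (a,b)_2 = +1.
v=3: a=3^3·(≡2), b=3^0·(≡1) mod 3; (2|3)=-1, (1|3)=+1; (−1)^{3·0·1}·(-1)^0·(+1)^3 = +1.
v=17: a=17^1·(≡7), b=17^0·(≡9) mod 17; (7|17)=-1, (9|17)=+1; (−1)^{1·0·8}·(-1)^0·(+1)^1 = +1.
v=5: a=5^1·(≡2), b=5^1·(≡3) mod 5; (2|5)=-1, (3|5)=-1; (−1)^{1·1·2}·(-1)^1·(-1)^1 = +1.
v=13: a=13^2·(≡6), b=13^1·(≡10) mod 13; (6|13)=-1, (10|13)=+1; (−1)^{2·1·6}·(-1)^1·(+1)^2 = -1.
v=∞: -5610 < 0 and 715 > 0  ⇒  (a,b)_∞ = +1.
|Ram(-5610, 715)| = 2, even; anisotropic at {11, 13}.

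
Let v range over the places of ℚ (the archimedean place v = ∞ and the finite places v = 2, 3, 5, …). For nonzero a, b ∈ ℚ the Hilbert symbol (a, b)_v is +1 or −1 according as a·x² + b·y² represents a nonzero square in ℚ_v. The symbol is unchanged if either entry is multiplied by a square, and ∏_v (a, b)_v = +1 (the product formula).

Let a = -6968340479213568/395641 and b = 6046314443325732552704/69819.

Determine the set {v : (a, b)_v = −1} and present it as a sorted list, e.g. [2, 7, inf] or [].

(a, b) ≡ (-247, 25194) mod (ℚ^×)²; places V = {2, 3, 7, 13, 17, 19, 37, ∞}.
(a,b)_19: α=3, u≡9; β=5, v≡13 (mod 19); (9|19)=+1, (13|19)=-1; sign (−1)^1·+1^5·-1^3 = +1.
(a,b)_37: α=-2, u≡3; β=-2, v≡1 (mod 37); (3|37)=+1, (1|37)=+1; sign (−1)^0·+1^-2·+1^-2 = +1.
(a,b)_2: α=20, β=27; u≡1, v≡5 (mod 8); ε(u)ε(v)=0·0, αω(v)=20·1, βω(u)=27·0; sum ≡ 0  ⇒  +1.
(a,b)_7: α=2, u≡6; β=2, v≡4 (mod 7); (6|7)=-1, (4|7)=+1; sign (−1)^0·-1^2·+1^2 = +1.
(a,b)_∞: sgn(-247)=−, sgn(25194)=+, so +1.
(a,b)_17: α=-2, u≡4; β=-1, v≡11 (mod 17); (4|17)=+1, (11|17)=-1; sign (−1)^0·+1^-1·-1^-2 = +1.
(a,b)_13: α=3, u≡6; β=5, v≡12 (mod 13); (6|13)=-1, (12|13)=+1; sign (−1)^0·-1^5·+1^3 = -1.
(a,b)_3: α=2, u≡2; β=-1, v≡1 (mod 3); (2|3)=-1, (1|3)=+1; sign (−1)^0·-1^-1·+1^2 = -1.
|Ram(-247, 25194)| = 2, even; anisotropic at {3, 13}.

[3, 13]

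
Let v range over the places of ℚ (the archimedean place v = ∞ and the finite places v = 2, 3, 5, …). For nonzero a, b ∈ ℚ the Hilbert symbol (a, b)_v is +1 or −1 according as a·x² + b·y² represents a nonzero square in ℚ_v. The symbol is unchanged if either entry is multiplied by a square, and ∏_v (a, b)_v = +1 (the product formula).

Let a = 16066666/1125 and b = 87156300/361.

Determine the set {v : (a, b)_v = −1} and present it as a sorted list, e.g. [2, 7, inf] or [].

[2, 3, 5, 7]

(a, b) ≡ (770, 3) mod (ℚ^×)²; places V = {2, 3, 5, 7, 11, 17, 19, ∞}.
(a,b)_3: α=-2, u≡2; β=1, v≡1 (mod 3); (2|3)=-1, (1|3)=+1; sign (−1)^0·-1^1·+1^-2 = -1.
(a,b)_7: α=1, u≡3; β=4, v≡3 (mod 7); (3|7)=-1, (3|7)=-1; sign (−1)^0·-1^4·-1^1 = -1.
(a,b)_11: α=1, u≡5; β=2, v≡1 (mod 11); (5|11)=+1, (1|11)=+1; sign (−1)^0·+1^2·+1^1 = +1.
(a,b)_17: α=2, u≡7; β=0, v≡5 (mod 17); (7|17)=-1, (5|17)=-1; sign (−1)^0·-1^0·-1^2 = +1.
(a,b)_5: α=-3, u≡4; β=2, v≡2 (mod 5); (4|5)=+1, (2|5)=-1; sign (−1)^0·+1^2·-1^-3 = -1.
(a,b)_2: α=1, β=2; u≡1, v≡3 (mod 8); ε(u)ε(v)=0·1, αω(v)=1·1, βω(u)=2·0; sum ≡ 1  ⇒  -1.
(a,b)_19: α=2, u≡2; β=-2, v≡13 (mod 19); (2|19)=-1, (13|19)=-1; sign (−1)^0·-1^-2·-1^2 = +1.
(a,b)_∞: sgn(770)=+, sgn(3)=+, so +1.
(770, 3 / ℚ) ramifies at {2, 3, 5, 7}: a division algebra.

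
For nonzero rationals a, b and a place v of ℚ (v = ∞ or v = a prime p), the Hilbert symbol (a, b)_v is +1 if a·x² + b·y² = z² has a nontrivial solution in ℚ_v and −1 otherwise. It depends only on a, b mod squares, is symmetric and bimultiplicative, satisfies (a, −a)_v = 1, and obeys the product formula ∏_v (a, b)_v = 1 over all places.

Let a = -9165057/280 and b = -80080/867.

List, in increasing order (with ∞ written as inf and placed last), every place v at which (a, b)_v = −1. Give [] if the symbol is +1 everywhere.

[11, inf]

(a, b) ≡ (-2310, -15015) mod (ℚ^×)²; places V = {2, 3, 5, 7, 11, 13, 17, 31, ∞}.
(a,b)_3: α=1, u≡1; β=-1, v≡2 (mod 3); (1|3)=+1, (2|3)=-1; sign (−1)^1·+1^-1·-1^1 = +1.
(a,b)_31: α=2, u≡11; β=0, v≡7 (mod 31); (11|31)=-1, (7|31)=+1; sign (−1)^0·-1^0·+1^2 = +1.
(a,b)_13: α=0, u≡3; β=1, v≡6 (mod 13); (3|13)=+1, (6|13)=-1; sign (−1)^0·+1^1·-1^0 = +1.
(a,b)_2: α=-3, β=4; u≡5, v≡1 (mod 8); ε(u)ε(v)=0·0, αω(v)=-3·0, βω(u)=4·1; sum ≡ 0  ⇒  +1.
(a,b)_7: α=-1, u≡3; β=1, v≡2 (mod 7); (3|7)=-1, (2|7)=+1; sign (−1)^1·-1^1·+1^-1 = +1.
(a,b)_5: α=-1, u≡3; β=1, v≡2 (mod 5); (3|5)=-1, (2|5)=-1; sign (−1)^0·-1^1·-1^-1 = +1.
(a,b)_11: α=1, u≡6; β=1, v≡10 (mod 11); (6|11)=-1, (10|11)=-1; sign (−1)^1·-1^1·-1^1 = -1.
(a,b)_∞: sgn(-2310)=−, sgn(-15015)=−, so -1.
(a,b)_17: α=2, u≡16; β=-2, v≡8 (mod 17); (16|17)=+1, (8|17)=+1; sign (−1)^0·+1^-2·+1^2 = +1.
Ram(-2310, -15015) = {11, ∞}; no ℚ_11-point on the conic.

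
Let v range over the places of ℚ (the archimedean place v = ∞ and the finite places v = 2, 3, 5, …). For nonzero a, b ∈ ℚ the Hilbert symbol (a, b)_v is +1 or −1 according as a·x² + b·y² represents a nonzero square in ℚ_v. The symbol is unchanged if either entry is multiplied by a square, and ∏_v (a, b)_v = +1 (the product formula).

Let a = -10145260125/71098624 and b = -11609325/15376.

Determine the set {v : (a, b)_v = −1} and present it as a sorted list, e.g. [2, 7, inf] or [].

[2, 5, 13, inf]

Mod squares: a ≡ -5, b ≡ -13. Check v ∈ {∞, 2, 3, 5, 7, 11, 13, 17, 31}.
v=3: a=3^4·(≡1), b=3^6·(≡2) mod 3; (1|3)=+1, (2|3)=-1; (−1)^{4·6·1}·(+1)^6·(-1)^4 = +1.
v=17: a=17^-2·(≡5), b=17^0·(≡16) mod 17; (5|17)=-1, (16|17)=+1; (−1)^{-2·0·8}·(-1)^0·(+1)^-2 = +1.
v=13: a=13^2·(≡11), b=13^1·(≡1) mod 13; (11|13)=-1, (1|13)=+1; (−1)^{2·1·6}·(-1)^1·(+1)^2 = -1.
v=31: a=31^-2·(≡23), b=31^-2·(≡9) mod 31; (23|31)=-1, (9|31)=+1; (−1)^{-2·-2·15}·(-1)^-2·(+1)^-2 = +1.
v=2: v_2(a)=-8, v_2(b)=-4; units ≡ 3, 3 (mod 8); ε·ε+αω+βω = 1·1+-8·1+-4·1 ≡ 1  ⇒  (a,b)_2 = -1.
v=11: a=11^2·(≡7), b=11^0·(≡1) mod 11; (7|11)=-1, (1|11)=+1; (−1)^{2·0·5}·(-1)^0·(+1)^2 = +1.
v=7: a=7^2·(≡4), b=7^2·(≡1) mod 7; (4|7)=+1, (1|7)=+1; (−1)^{2·2·3}·(+1)^2·(+1)^2 = +1.
v=5: a=5^3·(≡1), b=5^2·(≡2) mod 5; (1|5)=+1, (2|5)=-1; (−1)^{3·2·2}·(+1)^2·(-1)^3 = -1.
v=∞: -5 < 0 and -13 < 0  ⇒  (a,b)_∞ = -1.
Ram(-5, -13) = {2, 5, 13, ∞}; no ℚ_2-point on the conic.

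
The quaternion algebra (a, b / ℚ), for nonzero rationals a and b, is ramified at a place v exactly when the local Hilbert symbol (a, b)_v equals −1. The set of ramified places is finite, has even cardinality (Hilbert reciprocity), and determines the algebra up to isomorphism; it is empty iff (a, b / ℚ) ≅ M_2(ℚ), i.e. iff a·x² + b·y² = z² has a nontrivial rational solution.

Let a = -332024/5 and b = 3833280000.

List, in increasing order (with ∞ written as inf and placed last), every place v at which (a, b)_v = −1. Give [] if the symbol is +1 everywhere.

[5, 11]

(a, b) ≡ (-70, 22) mod (ℚ^×)²; places V = {2, 3, 5, 7, 11, ∞}.
(a,b)_7: α=3, u≡1; β=0, v≡4 (mod 7); (1|7)=+1, (4|7)=+1; sign (−1)^0·+1^0·+1^3 = +1.
(a,b)_∞: sgn(-70)=−, sgn(22)=+, so +1.
(a,b)_2: α=3, β=9; u≡5, v≡3 (mod 8); ε(u)ε(v)=0·1, αω(v)=3·1, βω(u)=9·1; sum ≡ 0  ⇒  +1.
(a,b)_5: α=-1, u≡1; β=4, v≡3 (mod 5); (1|5)=+1, (3|5)=-1; sign (−1)^0·+1^4·-1^-1 = -1.
(a,b)_11: α=2, u≡10; β=3, v≡2 (mod 11); (10|11)=-1, (2|11)=-1; sign (−1)^0·-1^3·-1^2 = -1.
(a,b)_3: α=0, u≡2; β=2, v≡1 (mod 3); (2|3)=-1, (1|3)=+1; sign (−1)^0·-1^2·+1^0 = +1.
Ram(-70, 22) = {5, 11}; no ℚ_5-point on the conic.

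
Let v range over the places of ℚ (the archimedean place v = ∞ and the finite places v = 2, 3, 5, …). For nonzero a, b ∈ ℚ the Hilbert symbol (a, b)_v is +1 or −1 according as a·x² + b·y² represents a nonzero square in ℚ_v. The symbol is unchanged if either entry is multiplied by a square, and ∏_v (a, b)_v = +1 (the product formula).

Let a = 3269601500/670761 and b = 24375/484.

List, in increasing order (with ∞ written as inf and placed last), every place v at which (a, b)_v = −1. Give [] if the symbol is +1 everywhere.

(a, b) ≡ (935, 39) mod (ℚ^×)²; places V = {2, 3, 5, 7, 11, 13, 17, ∞}.
(a,b)_7: α=-2, u≡1; β=0, v≡1 (mod 7); (1|7)=+1, (1|7)=+1; sign (−1)^0·+1^0·+1^-2 = +1.
(a,b)_17: α=3, u≡2; β=0, v≡6 (mod 17); (2|17)=+1, (6|17)=-1; sign (−1)^0·+1^0·-1^3 = -1.
(a,b)_3: α=-4, u≡2; β=1, v≡1 (mod 3); (2|3)=-1, (1|3)=+1; sign (−1)^0·-1^1·+1^-4 = -1.
(a,b)_11: α=3, u≡8; β=-2, v≡8 (mod 11); (8|11)=-1, (8|11)=-1; sign (−1)^0·-1^-2·-1^3 = -1.
(a,b)_5: α=3, u≡2; β=4, v≡1 (mod 5); (2|5)=-1, (1|5)=+1; sign (−1)^0·-1^4·+1^3 = +1.
(a,b)_2: α=2, β=-2; u≡7, v≡7 (mod 8); ε(u)ε(v)=1·1, αω(v)=2·0, βω(u)=-2·0; sum ≡ 1  ⇒  -1.
(a,b)_∞: sgn(935)=+, sgn(39)=+, so +1.
(a,b)_13: α=-2, u≡12; β=1, v≡1 (mod 13); (12|13)=+1, (1|13)=+1; sign (−1)^0·+1^1·+1^-2 = +1.
(935, 39 / ℚ) ramifies at {2, 3, 11, 17}: a division algebra.

[2, 3, 11, 17]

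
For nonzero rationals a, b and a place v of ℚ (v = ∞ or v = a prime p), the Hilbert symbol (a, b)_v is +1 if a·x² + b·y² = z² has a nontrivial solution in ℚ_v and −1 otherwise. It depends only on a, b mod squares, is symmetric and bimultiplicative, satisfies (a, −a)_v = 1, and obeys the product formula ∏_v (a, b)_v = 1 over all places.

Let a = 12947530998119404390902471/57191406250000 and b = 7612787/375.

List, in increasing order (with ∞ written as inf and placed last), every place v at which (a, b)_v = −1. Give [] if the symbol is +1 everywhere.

[3, 13]

(a, b) ≡ (111, 2330445) mod (ℚ^×)²; places V = {2, 3, 5, 7, 11, 13, 17, 19, 29, 37, ∞}.
(a,b)_3: α=1, u≡1; β=-1, v≡1 (mod 3); (1|3)=+1, (1|3)=+1; sign (−1)^1·+1^-1·+1^1 = -1.
(a,b)_29: α=2, u≡16; β=0, v≡16 (mod 29); (16|29)=+1, (16|29)=+1; sign (−1)^0·+1^0·+1^2 = +1.
(a,b)_19: α=2, u≡5; β=1, v≡15 (mod 19); (5|19)=+1, (15|19)=-1; sign (−1)^0·+1^1·-1^2 = +1.
(a,b)_7: α=6, u≡6; β=2, v≡3 (mod 7); (6|7)=-1, (3|7)=-1; sign (−1)^0·-1^2·-1^6 = +1.
(a,b)_11: α=-4, u≡5; β=0, v≡6 (mod 11); (5|11)=+1, (6|11)=-1; sign (−1)^0·+1^0·-1^-4 = +1.
(a,b)_5: α=-12, u≡1; β=-3, v≡4 (mod 5); (1|5)=+1, (4|5)=+1; sign (−1)^0·+1^-3·+1^-12 = +1.
(a,b)_∞: sgn(111)=+, sgn(2330445)=+, so +1.
(a,b)_17: α=4, u≡4; β=1, v≡14 (mod 17); (4|17)=+1, (14|17)=-1; sign (−1)^0·+1^1·-1^4 = +1.
(a,b)_2: α=-4, β=0; u≡7, v≡5 (mod 8); ε(u)ε(v)=1·0, αω(v)=-4·1, βω(u)=0·0; sum ≡ 0  ⇒  +1.
(a,b)_37: α=3, u≡4; β=1, v≡21 (mod 37); (4|37)=+1, (21|37)=+1; sign (−1)^0·+1^1·+1^3 = +1.
(a,b)_13: α=4, u≡2; β=1, v≡6 (mod 13); (2|13)=-1, (6|13)=-1; sign (−1)^0·-1^1·-1^4 = -1.
Ram(111, 2330445) = {3, 13}; no ℚ_3-point on the conic.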